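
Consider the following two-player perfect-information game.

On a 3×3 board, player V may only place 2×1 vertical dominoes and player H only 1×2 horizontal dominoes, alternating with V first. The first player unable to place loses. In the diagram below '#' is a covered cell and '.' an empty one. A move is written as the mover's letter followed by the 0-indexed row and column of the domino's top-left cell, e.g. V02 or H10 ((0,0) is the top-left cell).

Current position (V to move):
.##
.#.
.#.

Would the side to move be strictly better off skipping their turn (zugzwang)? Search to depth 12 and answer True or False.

zugzwang(.##/.#./.#., V) = False

p1 V@[.##/.#./.#.]: V00[###/##./.#.]+1* V10[.##/##./##.]+1 V12[.##/.##/.##]+1
p2 H@[###/##./.#.] terminal -1; root [.##/.#./.#.] d12
if V skipped the turn, H would face:
~ p1 H@[.##/.#./.#.] terminal -1; root [.##/.#./.#.] d12
compare (V): move=+1 vs pass=+1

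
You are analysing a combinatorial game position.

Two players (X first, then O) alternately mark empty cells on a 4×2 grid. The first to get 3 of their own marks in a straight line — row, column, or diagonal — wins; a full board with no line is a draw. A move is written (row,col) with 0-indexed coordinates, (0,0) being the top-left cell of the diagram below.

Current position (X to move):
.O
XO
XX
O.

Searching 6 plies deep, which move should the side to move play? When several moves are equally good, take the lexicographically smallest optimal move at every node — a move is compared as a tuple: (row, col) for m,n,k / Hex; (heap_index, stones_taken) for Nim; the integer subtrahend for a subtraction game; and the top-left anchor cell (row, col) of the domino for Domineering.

ply 1, X at .O/XO/XX/O. | (0,0)=+1→XO/XO/XX/O.*; (3,1)=+0→.O/XO/XX/OX
ply 2: XO/XO/XX/O. is terminal -1 (O); from .O/XO/XX/O. depth 6

X's best at [.O/XO/XX/O.]: (0,0)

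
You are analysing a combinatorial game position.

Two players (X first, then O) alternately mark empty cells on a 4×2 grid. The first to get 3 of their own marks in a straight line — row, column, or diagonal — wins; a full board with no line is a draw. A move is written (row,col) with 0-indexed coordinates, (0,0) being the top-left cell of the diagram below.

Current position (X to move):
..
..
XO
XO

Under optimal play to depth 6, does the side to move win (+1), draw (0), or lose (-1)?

p1 X@[../../XO/XO]: (0,0)[X./../XO/XO]-1 (0,1)[.X/../XO/XO]-1 (1,0)[../X./XO/XO]+1* (1,1)[../.X/XO/XO]+0
p2 O@[../X./XO/XO] terminal -1; root [../../XO/XO] d6

value(../../XO/XO, X) = +1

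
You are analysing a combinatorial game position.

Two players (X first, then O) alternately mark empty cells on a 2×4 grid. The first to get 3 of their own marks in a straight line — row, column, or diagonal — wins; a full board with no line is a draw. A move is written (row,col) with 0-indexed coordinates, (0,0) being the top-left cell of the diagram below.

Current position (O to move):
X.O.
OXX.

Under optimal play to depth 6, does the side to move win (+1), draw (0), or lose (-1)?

value(X.O./OXX., O) = 0

[X.O./OXX.] O move#1: (0,1):-1/XOO./OXX., (0,3):-1/X.OO/OXX., (1,3):+0/X.O./OXXO*
[X.O./OXXO] X move#2: (0,1):+0/XXO./OXXO*, (0,3):+0/X.OX/OXXO
[XXO./OXXO] O move#3: (0,3):+0/XXOO/OXXO*
[XXOO/OXXO] end (terminal +0, X#4); searched X.O./OXX. to 6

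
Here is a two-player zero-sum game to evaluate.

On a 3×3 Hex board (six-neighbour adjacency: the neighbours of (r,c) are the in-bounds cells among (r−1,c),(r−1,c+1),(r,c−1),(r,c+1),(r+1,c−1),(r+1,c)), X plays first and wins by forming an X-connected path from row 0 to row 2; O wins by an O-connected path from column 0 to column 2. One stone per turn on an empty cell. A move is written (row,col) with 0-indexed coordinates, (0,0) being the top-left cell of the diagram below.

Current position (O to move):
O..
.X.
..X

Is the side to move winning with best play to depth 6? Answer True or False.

p1 O@[O../.X./..X]: (0,1)[OO./.X./..X]-1* (0,2)[O.O/.X./..X]-1 (1,0)[O../OX./..X]-1 (1,2)[O../.XO/..X]-1 (2,0)[O../.X./O.X]-1 (2,1)[O../.X./.OX]-1
p2 X@[OO./.X./..X]: (0,2)[OOX/.X./..X]+1* (1,0)[OO./XX./..X]-1 (1,2)[OO./.XX/..X]-1 (2,0)[OO./.X./X.X]-1 (2,1)[OO./.X./.XX]-1
p3 O@[OOX/.X./..X]: (1,0)[OOX/OX./..X]-1* (1,2)[OOX/.XO/..X]-1 (2,0)[OOX/.X./O.X]-1 (2,1)[OOX/.X./.OX]-1
p4 X@[OOX/OX./..X]: (1,2)[OOX/OXX/..X]+1* (2,0)[OOX/OX./X.X]+1 (2,1)[OOX/OX./.XX]+1
p5 O@[OOX/OXX/..X] terminal -1; root [O../.X./..X] d6

O winning at [O../.X./..X]: False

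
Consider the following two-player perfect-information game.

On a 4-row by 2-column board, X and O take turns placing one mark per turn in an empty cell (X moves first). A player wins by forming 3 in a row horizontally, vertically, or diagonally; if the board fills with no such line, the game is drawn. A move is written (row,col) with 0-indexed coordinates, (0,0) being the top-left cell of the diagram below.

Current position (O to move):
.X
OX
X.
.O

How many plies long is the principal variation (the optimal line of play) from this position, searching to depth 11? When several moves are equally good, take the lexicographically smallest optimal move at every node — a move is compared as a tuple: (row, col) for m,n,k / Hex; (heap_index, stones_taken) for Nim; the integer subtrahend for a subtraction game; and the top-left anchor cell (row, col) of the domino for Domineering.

PV length from [.X/OX/X./.O]: 3 plies

p1 O@[.X/OX/X./.O]: (0,0)[OX/OX/X./.O]-1 (2,1)[.X/OX/XO/.O]+0* (3,0)[.X/OX/X./OO]-1
p2 X@[.X/OX/XO/.O]: (0,0)[XX/OX/XO/.O]+0* (3,0)[.X/OX/XO/XO]+0
p3 O@[XX/OX/XO/.O]: (3,0)[XX/OX/XO/OO]+0*
p4 X@[XX/OX/XO/OO] terminal +0; root [.X/OX/X./.O] d11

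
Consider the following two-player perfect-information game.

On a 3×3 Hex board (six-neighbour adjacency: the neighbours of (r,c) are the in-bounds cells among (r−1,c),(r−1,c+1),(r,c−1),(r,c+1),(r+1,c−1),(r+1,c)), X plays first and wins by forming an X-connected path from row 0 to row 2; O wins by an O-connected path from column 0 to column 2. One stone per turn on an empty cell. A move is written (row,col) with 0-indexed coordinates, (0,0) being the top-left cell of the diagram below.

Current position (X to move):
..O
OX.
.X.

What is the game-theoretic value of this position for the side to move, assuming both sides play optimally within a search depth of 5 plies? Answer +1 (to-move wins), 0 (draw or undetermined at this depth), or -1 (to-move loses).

ply 1, X at ..O/OX./.X. | (0,0)=-1→X.O/OX./.X.; (0,1)=+1→.XO/OX./.X.*; (1,2)=-1→..O/OXX/.X.; (2,0)=-1→..O/OX./XX.; (2,2)=-1→..O/OX./.XX
ply 2: .XO/OX./.X. is terminal -1 (O); from ..O/OX./.X. depth 5

value(..O/OX./.X., X) = +1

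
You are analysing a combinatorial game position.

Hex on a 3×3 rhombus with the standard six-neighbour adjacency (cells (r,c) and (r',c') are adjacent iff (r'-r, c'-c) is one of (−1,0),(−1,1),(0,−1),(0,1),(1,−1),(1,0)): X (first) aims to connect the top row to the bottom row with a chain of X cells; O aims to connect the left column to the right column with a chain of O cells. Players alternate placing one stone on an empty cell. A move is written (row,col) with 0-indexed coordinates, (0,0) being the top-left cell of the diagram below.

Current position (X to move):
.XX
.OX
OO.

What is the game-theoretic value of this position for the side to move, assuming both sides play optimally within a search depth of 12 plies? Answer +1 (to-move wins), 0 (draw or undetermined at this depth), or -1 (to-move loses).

[.XX/.OX/OO.] X move#1: (0,0):-1/XXX/.OX/OO., (1,0):-1/.XX/XOX/OO., (2,2):+1/.XX/.OX/OOX*
[.XX/.OX/OOX] end (terminal -1, O#2); searched .XX/.OX/OO. to 12

value(.XX/.OX/OO., X) = +1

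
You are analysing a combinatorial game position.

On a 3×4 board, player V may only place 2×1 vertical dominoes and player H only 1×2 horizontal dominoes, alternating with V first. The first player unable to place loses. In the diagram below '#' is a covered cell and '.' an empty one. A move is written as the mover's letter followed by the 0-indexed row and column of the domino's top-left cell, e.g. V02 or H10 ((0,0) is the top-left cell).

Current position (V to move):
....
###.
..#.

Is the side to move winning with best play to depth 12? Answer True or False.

ply 1, V at ..../###./..#. | V03=-1→...#/####/..#.*; V13=-1→..../####/..##
ply 2, H at ...#/####/..#. | H00=+1→##.#/####/..#.*; H01=+1→.###/####/..#.; H20=+1→...#/####/###.
ply 3: ##.#/####/..#. is terminal -1 (V); from ..../###./..#. depth 12

V winning at [..../###./..#.]: False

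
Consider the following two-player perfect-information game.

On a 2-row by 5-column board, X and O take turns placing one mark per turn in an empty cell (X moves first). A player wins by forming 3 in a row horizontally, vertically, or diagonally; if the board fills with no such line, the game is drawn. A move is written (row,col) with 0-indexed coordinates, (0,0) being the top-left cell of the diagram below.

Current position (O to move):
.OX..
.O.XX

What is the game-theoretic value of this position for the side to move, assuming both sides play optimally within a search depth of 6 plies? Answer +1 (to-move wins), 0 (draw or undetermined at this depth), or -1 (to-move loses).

value(.OX../.O.XX, O) = 0

p1 O@[.OX../.O.XX]: (0,0)[OOX../.O.XX]-1 (0,3)[.OXO./.O.XX]-1 (0,4)[.OX.O/.O.XX]-1 (1,0)[.OX../OO.XX]-1 (1,2)[.OX../.OOXX]+0*
p2 X@[.OX../.OOXX]: (0,0)[XOX../.OOXX]-1 (0,3)[.OXX./.OOXX]-1 (0,4)[.OX.X/.OOXX]-1 (1,0)[.OX../XOOXX]+0*
p3 O@[.OX../XOOXX]: (0,0)[OOX../XOOXX]+0* (0,3)[.OXO./XOOXX]+0 (0,4)[.OX.O/XOOXX]+0
p4 X@[OOX../XOOXX]: (0,3)[OOXX./XOOXX]+0* (0,4)[OOX.X/XOOXX]+0
p5 O@[OOXX./XOOXX]: (0,4)[OOXXO/XOOXX]+0*
p6 X@[OOXXO/XOOXX] terminal +0; root [.OX../.O.XX] d6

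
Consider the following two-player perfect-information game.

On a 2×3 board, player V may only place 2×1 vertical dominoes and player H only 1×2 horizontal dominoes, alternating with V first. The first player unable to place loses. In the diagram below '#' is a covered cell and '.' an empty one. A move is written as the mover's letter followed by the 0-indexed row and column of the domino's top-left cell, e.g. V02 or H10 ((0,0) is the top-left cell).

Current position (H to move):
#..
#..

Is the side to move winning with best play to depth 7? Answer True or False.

H winning at [#../#..]: True

[#../#..] H move#1: H01:+1/###/#..*, H11:+1/#../###
[###/#..] end (terminal -1, V#2); searched #../#.. to 7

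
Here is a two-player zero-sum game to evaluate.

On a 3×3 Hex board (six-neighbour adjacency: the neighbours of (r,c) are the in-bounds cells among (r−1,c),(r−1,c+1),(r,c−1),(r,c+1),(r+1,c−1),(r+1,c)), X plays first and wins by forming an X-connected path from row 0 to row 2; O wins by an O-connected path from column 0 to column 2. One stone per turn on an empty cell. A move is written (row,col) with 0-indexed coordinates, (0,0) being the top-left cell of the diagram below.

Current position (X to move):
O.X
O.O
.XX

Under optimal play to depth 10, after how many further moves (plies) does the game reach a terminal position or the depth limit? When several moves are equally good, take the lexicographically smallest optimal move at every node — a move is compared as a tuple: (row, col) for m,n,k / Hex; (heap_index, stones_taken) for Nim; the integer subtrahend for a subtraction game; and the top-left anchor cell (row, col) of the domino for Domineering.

[O.X/O.O/.XX] X move#1: (0,1):-1/OXX/O.O/.XX, (1,1):+1/O.X/OXO/.XX*, (2,0):-1/O.X/O.O/XXX
[O.X/OXO/.XX] end (terminal -1, O#2); searched O.X/O.O/.XX to 10

PV length from [O.X/O.O/.XX]: 1 ply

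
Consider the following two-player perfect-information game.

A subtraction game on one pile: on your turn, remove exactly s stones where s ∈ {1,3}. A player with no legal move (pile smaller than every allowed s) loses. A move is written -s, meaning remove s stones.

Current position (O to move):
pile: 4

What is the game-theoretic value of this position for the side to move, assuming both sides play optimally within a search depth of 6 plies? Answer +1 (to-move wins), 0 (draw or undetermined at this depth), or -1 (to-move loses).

value(4, O) = -1

p1 O@[4]: -1[3]-1* -3[1]-1
p2 X@[3]: -1[2]+1* -3[0]+1
p3 O@[2]: -1[1]-1*
p4 X@[1]: -1[0]+1*
p5 O@[0] terminal -1; root [4] d6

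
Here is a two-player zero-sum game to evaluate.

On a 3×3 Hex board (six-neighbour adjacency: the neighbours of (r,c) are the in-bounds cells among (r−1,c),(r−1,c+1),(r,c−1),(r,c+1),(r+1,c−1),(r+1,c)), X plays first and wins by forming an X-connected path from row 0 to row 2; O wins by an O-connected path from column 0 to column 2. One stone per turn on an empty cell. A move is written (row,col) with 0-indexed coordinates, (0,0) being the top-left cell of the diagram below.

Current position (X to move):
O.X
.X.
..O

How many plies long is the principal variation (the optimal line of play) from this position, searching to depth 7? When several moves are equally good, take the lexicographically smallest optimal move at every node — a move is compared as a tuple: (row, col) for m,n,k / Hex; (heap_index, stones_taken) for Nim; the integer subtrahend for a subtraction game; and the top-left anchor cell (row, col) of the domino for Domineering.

ply 1, X at O.X/.X./..O | (0,1)=+1→OXX/.X./..O*; (1,0)=+1→O.X/XX./..O; (1,2)=+1→O.X/.XX/..O; (2,0)=+1→O.X/.X./X.O; (2,1)=+1→O.X/.X./.XO
ply 2, O at OXX/.X./..O | (1,0)=-1→OXX/OX./..O*; (1,2)=-1→OXX/.XO/..O; (2,0)=-1→OXX/.X./O.O; (2,1)=-1→OXX/.X./.OO
ply 3, X at OXX/OX./..O | (1,2)=+1→OXX/OXX/..O*; (2,0)=+1→OXX/OX./X.O; (2,1)=+1→OXX/OX./.XO
ply 4, O at OXX/OXX/..O | (2,0)=-1→OXX/OXX/O.O*; (2,1)=-1→OXX/OXX/.OO
ply 5, X at OXX/OXX/O.O | (2,1)=+1→OXX/OXX/OXO*
ply 6: OXX/OXX/OXO is terminal -1 (O); from O.X/.X./..O depth 7

PV length from [O.X/.X./..O]: 5 plies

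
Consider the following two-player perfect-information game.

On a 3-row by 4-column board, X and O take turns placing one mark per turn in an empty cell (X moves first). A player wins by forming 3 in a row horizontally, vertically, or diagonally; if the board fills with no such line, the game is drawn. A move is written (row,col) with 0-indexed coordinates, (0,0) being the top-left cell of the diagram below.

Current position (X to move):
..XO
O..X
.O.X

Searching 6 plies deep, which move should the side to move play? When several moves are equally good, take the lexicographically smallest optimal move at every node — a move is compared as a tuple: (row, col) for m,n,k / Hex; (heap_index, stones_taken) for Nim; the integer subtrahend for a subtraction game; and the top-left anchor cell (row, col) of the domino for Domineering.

ply 1, X at ..XO/O..X/.O.X | (0,0)=-1→X.XO/O..X/.O.X; (0,1)=-1→.XXO/O..X/.O.X; (1,1)=-1→..XO/OX.X/.O.X; (1,2)=+1→..XO/O.XX/.O.X*; (2,0)=-1→..XO/O..X/XO.X; (2,2)=-1→..XO/O..X/.OXX
ply 2, O at ..XO/O.XX/.O.X | (0,0)=-1→O.XO/O.XX/.O.X*; (0,1)=-1→.OXO/O.XX/.O.X; (1,1)=-1→..XO/OOXX/.O.X; (2,0)=-1→..XO/O.XX/OO.X; (2,2)=-1→..XO/O.XX/.OOX
ply 3, X at O.XO/O.XX/.O.X | (0,1)=+1→OXXO/O.XX/.O.X*; (1,1)=+1→O.XO/OXXX/.O.X; (2,0)=+1→O.XO/O.XX/XO.X; (2,2)=+1→O.XO/O.XX/.OXX
ply 4: OXXO/O.XX/.O.X is terminal -1 (O); from ..XO/O..X/.O.X depth 6

X's best at [..XO/O..X/.O.X]: (1,2)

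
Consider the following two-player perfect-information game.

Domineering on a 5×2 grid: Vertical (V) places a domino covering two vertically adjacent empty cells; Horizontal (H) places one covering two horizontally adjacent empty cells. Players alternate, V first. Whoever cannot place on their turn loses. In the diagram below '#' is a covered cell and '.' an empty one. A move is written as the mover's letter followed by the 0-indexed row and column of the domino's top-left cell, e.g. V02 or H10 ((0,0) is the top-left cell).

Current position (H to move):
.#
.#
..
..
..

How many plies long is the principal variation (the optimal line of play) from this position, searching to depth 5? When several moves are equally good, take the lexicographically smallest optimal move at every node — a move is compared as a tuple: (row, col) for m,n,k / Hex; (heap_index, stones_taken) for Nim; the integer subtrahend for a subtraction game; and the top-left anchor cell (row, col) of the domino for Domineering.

[.#/.#/../../..] H move#1: H20:-1/.#/.#/##/../.., H30:+1/.#/.#/../##/..*, H40:-1/.#/.#/../../##
[.#/.#/../##/..] V move#2: V00:-1/##/##/../##/..*, V10:-1/.#/##/#./##/..
[##/##/../##/..] H move#3: H20:+1/##/##/##/##/..*, H40:+1/##/##/../##/##
[##/##/##/##/..] end (terminal -1, V#4); searched .#/.#/../../.. to 5

PV length from [.#/.#/../../..]: 3 plies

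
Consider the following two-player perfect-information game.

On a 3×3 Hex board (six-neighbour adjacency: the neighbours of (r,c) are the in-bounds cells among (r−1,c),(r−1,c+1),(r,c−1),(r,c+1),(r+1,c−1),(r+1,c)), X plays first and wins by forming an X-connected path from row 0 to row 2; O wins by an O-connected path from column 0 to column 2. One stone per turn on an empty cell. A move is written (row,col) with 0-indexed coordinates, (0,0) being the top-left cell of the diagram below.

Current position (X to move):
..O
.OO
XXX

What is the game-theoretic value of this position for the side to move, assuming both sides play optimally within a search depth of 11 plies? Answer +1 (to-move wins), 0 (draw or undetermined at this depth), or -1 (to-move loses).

value(..O/.OO/XXX, X) = +1

ply 1, X at ..O/.OO/XXX | (0,0)=-1→X.O/.OO/XXX; (0,1)=-1→.XO/.OO/XXX; (1,0)=+1→..O/XOO/XXX*
ply 2, O at ..O/XOO/XXX | (0,0)=-1→O.O/XOO/XXX*; (0,1)=-1→.OO/XOO/XXX
ply 3, X at O.O/XOO/XXX | (0,1)=+1→OXO/XOO/XXX*
ply 4: OXO/XOO/XXX is terminal -1 (O); from ..O/.OO/XXX depth 11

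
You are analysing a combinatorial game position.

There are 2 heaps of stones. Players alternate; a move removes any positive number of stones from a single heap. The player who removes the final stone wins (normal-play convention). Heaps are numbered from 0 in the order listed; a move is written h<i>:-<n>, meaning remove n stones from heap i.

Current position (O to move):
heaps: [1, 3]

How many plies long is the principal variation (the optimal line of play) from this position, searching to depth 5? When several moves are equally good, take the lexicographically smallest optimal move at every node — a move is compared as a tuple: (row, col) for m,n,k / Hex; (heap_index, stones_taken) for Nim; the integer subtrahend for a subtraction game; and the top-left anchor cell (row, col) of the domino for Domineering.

PV length from [(1,3)]: 3 plies

[(1,3)] O move#1: h0:-1:-1/(0,3), h1:-1:-1/(1,2), h1:-2:+1/(1,1)*, h1:-3:-1/(1,0)
[(1,1)] X move#2: h0:-1:-1/(0,1)*, h1:-1:-1/(1,0)
[(0,1)] O move#3: h1:-1:+1/(0,0)*
[(0,0)] end (terminal -1, X#4); searched (1,3) to 5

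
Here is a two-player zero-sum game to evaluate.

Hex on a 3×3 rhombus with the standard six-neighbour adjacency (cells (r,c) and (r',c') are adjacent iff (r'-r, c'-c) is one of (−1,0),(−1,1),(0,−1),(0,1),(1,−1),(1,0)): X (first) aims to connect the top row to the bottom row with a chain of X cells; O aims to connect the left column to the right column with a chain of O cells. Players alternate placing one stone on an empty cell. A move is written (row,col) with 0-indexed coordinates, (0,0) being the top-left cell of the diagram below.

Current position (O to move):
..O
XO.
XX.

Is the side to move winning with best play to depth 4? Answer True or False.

O winning at [..O/XO./XX.]: False

ply 1, O at ..O/XO./XX. | (0,0)=-1→O.O/XO./XX.*; (0,1)=-1→.OO/XO./XX.; (1,2)=-1→..O/XOO/XX.; (2,2)=-1→..O/XO./XXO
ply 2, X at O.O/XO./XX. | (0,1)=+1→OXO/XO./XX.*; (1,2)=-1→O.O/XOX/XX.; (2,2)=-1→O.O/XO./XXX
ply 3: OXO/XO./XX. is terminal -1 (O); from ..O/XO./XX. depth 4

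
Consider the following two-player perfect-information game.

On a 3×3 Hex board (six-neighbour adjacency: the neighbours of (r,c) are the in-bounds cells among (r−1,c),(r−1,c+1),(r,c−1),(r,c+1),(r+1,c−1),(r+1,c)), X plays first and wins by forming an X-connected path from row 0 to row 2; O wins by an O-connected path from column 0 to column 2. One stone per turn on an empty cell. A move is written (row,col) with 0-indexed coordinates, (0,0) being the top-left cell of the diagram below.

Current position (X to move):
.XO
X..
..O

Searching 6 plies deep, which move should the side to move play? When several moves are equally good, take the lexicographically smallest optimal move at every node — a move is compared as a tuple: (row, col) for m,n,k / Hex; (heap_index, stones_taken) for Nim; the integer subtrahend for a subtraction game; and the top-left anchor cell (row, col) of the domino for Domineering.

X's best at [.XO/X../..O]: (1,1)

p1 X@[.XO/X../..O]: (0,0)[XXO/X../..O]-1 (1,1)[.XO/XX./..O]+1* (1,2)[.XO/X.X/..O]-1 (2,0)[.XO/X../X.O]+1 (2,1)[.XO/X../.XO]+1
p2 O@[.XO/XX./..O]: (0,0)[OXO/XX./..O]-1* (1,2)[.XO/XXO/..O]-1 (2,0)[.XO/XX./O.O]-1 (2,1)[.XO/XX./.OO]-1
p3 X@[OXO/XX./..O]: (1,2)[OXO/XXX/..O]+1* (2,0)[OXO/XX./X.O]+1 (2,1)[OXO/XX./.XO]+1
p4 O@[OXO/XXX/..O]: (2,0)[OXO/XXX/O.O]-1* (2,1)[OXO/XXX/.OO]-1
p5 X@[OXO/XXX/O.O]: (2,1)[OXO/XXX/OXO]+1*
p6 O@[OXO/XXX/OXO] terminal -1; root [.XO/X../..O] d6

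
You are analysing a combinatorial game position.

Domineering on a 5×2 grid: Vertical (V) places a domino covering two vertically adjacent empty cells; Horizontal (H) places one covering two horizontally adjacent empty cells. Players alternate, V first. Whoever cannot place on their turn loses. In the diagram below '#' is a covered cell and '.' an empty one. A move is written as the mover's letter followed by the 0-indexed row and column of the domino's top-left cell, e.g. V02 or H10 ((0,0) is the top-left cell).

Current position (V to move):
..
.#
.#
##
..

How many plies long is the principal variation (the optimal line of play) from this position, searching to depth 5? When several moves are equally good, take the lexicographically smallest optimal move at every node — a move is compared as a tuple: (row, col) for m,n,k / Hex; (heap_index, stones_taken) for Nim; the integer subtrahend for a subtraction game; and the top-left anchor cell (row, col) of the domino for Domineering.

PV length from [../.#/.#/##/..]: 2 plies

[../.#/.#/##/..] V move#1: V00:-1/#./##/.#/##/..*, V10:-1/../##/##/##/..
[#./##/.#/##/..] H move#2: H40:+1/#./##/.#/##/##*
[#./##/.#/##/##] end (terminal -1, V#3); searched ../.#/.#/##/.. to 5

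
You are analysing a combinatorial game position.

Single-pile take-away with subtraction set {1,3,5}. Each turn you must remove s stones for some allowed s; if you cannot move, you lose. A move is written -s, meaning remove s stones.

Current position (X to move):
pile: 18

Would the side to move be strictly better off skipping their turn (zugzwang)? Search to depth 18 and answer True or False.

zugzwang(18, X) = True

[18] X move#1: -1:-1/17*, -3:-1/15, -5:-1/13
[17] O move#2: -1:+1/16*, -3:+1/14, -5:+1/12
[16] X move#3: -1:-1/15*, -3:-1/13, -5:-1/11
[15] O move#4: -1:+1/14*, -3:+1/12, -5:+1/10
[14] X move#5: -1:-1/13*, -3:-1/11, -5:-1/9
[13] O move#6: -1:+1/12*, -3:+1/10, -5:+1/8
[12] X move#7: -1:-1/11*, -3:-1/9, -5:-1/7
[11] O move#8: -1:+1/10*, -3:+1/8, -5:+1/6
[10] X move#9: -1:-1/9*, -3:-1/7, -5:-1/5
[9] O move#10: -1:+1/8*, -3:+1/6, -5:+1/4
[8] X move#11: -1:-1/7*, -3:-1/5, -5:-1/3
[7] O move#12: -1:+1/6*, -3:+1/4, -5:+1/2
[6] X move#13: -1:-1/5*, -3:-1/3, -5:-1/1
[5] O move#14: -1:+1/4*, -3:+1/2, -5:+1/0
[4] X move#15: -1:-1/3*, -3:-1/1
[3] O move#16: -1:+1/2*, -3:+1/0
[2] X move#17: -1:-1/1*
[1] O move#18: -1:+1/0*
[0] end (terminal -1, X#19); searched 18 to 18
if X skipped the turn, O would face:
~ [18] O move#1: -1:-1/17*, -3:-1/15, -5:-1/13
~ [17] X move#2: -1:+1/16*, -3:+1/14, -5:+1/12
~ [16] O move#3: -1:-1/15*, -3:-1/13, -5:-1/11
~ [15] X move#4: -1:+1/14*, -3:+1/12, -5:+1/10
~ [14] O move#5: -1:-1/13*, -3:-1/11, -5:-1/9
~ [13] X move#6: -1:+1/12*, -3:+1/10, -5:+1/8
~ [12] O move#7: -1:-1/11*, -3:-1/9, -5:-1/7
~ [11] X move#8: -1:+1/10*, -3:+1/8, -5:+1/6
~ [10] O move#9: -1:-1/9*, -3:-1/7, -5:-1/5
~ [9] X move#10: -1:+1/8*, -3:+1/6, -5:+1/4
~ [8] O move#11: -1:-1/7*, -3:-1/5, -5:-1/3
~ [7] X move#12: -1:+1/6*, -3:+1/4, -5:+1/2
~ [6] O move#13: -1:-1/5*, -3:-1/3, -5:-1/1
~ [5] X move#14: -1:+1/4*, -3:+1/2, -5:+1/0
~ [4] O move#15: -1:-1/3*, -3:-1/1
~ [3] X move#16: -1:+1/2*, -3:+1/0
~ [2] O move#17: -1:-1/1*
~ [1] X move#18: -1:+1/0*
~ [0] end (terminal -1, O#19); searched 18 to 18
compare (X): move=-1 vs pass=+1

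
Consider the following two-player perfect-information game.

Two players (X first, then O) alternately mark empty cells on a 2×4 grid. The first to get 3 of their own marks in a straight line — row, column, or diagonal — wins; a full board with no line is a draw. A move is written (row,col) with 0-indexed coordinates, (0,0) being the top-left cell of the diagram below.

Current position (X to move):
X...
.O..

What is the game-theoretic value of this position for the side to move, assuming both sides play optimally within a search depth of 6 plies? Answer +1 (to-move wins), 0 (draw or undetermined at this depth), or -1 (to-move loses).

ply 1, X at X.../.O.. | (0,1)=+0→XX../.O..*; (0,2)=+0→X.X./.O..; (0,3)=-1→X..X/.O..; (1,0)=+0→X.../XO..; (1,2)=+0→X.../.OX.; (1,3)=+0→X.../.O.X
ply 2, O at XX../.O.. | (0,2)=+0→XXO./.O..*; (0,3)=-1→XX.O/.O..; (1,0)=-1→XX../OO..; (1,2)=-1→XX../.OO.; (1,3)=-1→XX../.O.O
ply 3, X at XXO./.O.. | (0,3)=-1→XXOX/.O..; (1,0)=+0→XXO./XO..*; (1,2)=+0→XXO./.OX.; (1,3)=+0→XXO./.O.X
ply 4, O at XXO./XO.. | (0,3)=+0→XXOO/XO..*; (1,2)=+0→XXO./XOO.; (1,3)=+0→XXO./XO.O
ply 5, X at XXOO/XO.. | (1,2)=+0→XXOO/XOX.*; (1,3)=+0→XXOO/XO.X
ply 6, O at XXOO/XOX. | (1,3)=+0→XXOO/XOXO*
ply 7: XXOO/XOXO is terminal +0 (X); from X.../.O.. depth 6

value(X.../.O.., X) = 0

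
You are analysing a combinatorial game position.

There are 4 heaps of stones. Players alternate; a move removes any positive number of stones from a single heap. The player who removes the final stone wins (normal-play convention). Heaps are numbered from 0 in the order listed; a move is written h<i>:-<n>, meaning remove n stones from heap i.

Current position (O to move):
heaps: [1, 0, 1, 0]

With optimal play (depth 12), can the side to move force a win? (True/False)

O winning at [(1,0,1,0)]: False

[(1,0,1,0)] O move#1: h0:-1:-1/(0,0,1,0)*, h2:-1:-1/(1,0,0,0)
[(0,0,1,0)] X move#2: h2:-1:+1/(0,0,0,0)*
[(0,0,0,0)] end (terminal -1, O#3); searched (1,0,1,0) to 12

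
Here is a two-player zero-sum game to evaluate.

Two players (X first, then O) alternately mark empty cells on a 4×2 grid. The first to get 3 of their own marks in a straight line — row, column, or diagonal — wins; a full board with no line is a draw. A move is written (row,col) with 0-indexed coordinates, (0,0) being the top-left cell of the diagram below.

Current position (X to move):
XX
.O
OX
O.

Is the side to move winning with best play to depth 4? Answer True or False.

X winning at [XX/.O/OX/O.]: False

p1 X@[XX/.O/OX/O.]: (1,0)[XX/XO/OX/O.]+0* (3,1)[XX/.O/OX/OX]-1
p2 O@[XX/XO/OX/O.]: (3,1)[XX/XO/OX/OO]+0*
p3 X@[XX/XO/OX/OO] terminal +0; root [XX/.O/OX/O.] d4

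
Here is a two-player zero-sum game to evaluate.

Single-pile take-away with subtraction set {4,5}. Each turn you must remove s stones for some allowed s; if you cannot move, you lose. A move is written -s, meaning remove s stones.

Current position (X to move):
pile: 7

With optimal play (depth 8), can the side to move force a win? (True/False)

p1 X@[7]: -4[3]+1* -5[2]+1
p2 O@[3] terminal -1; root [7] d8

X winning at [7]: True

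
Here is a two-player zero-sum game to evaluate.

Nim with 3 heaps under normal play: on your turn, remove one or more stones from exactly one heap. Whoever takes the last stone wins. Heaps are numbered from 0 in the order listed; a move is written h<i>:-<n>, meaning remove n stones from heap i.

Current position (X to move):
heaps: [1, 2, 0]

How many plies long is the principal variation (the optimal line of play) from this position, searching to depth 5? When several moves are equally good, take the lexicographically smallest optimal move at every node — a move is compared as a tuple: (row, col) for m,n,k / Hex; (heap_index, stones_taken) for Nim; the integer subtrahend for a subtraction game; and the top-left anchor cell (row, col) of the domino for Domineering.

p1 X@[(1,2,0)]: h0:-1[(0,2,0)]-1 h1:-1[(1,1,0)]+1* h1:-2[(1,0,0)]-1
p2 O@[(1,1,0)]: h0:-1[(0,1,0)]-1* h1:-1[(1,0,0)]-1
p3 X@[(0,1,0)]: h1:-1[(0,0,0)]+1*
p4 O@[(0,0,0)] terminal -1; root [(1,2,0)] d5

PV length from [(1,2,0)]: 3 plies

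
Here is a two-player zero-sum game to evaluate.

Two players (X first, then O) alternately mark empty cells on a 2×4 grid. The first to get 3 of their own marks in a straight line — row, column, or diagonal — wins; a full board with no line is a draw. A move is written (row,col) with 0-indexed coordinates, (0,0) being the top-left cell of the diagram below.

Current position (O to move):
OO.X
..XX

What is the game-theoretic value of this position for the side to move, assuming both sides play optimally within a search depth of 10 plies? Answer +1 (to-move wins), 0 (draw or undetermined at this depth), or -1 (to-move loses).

value(OO.X/..XX, O) = +1

[OO.X/..XX] O move#1: (0,2):+1/OOOX/..XX*, (1,0):-1/OO.X/O.XX, (1,1):+0/OO.X/.OXX
[OOOX/..XX] end (terminal -1, X#2); searched OO.X/..XX to 10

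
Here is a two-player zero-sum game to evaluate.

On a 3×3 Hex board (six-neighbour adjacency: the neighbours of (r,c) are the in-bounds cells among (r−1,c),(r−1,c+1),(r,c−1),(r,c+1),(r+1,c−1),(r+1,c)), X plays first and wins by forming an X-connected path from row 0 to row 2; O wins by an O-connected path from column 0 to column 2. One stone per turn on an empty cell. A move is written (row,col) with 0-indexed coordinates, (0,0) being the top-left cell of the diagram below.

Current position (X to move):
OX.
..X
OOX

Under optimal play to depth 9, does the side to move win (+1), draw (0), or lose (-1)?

value(OX./..X/OOX, X) = +1

p1 X@[OX./..X/OOX]: (0,2)[OXX/..X/OOX]+1* (1,0)[OX./X.X/OOX]+1 (1,1)[OX./.XX/OOX]+1
p2 O@[OXX/..X/OOX] terminal -1; root [OX./..X/OOX] d9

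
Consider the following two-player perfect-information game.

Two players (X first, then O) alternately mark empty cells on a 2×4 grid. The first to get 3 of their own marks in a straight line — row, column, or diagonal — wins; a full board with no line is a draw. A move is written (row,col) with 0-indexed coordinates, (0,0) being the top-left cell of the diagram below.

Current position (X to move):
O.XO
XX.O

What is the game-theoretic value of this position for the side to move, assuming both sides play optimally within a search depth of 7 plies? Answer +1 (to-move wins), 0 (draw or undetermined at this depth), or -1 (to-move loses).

[O.XO/XX.O] X move#1: (0,1):+0/OXXO/XX.O, (1,2):+1/O.XO/XXXO*
[O.XO/XXXO] end (terminal -1, O#2); searched O.XO/XX.O to 7

value(O.XO/XX.O, X) = +1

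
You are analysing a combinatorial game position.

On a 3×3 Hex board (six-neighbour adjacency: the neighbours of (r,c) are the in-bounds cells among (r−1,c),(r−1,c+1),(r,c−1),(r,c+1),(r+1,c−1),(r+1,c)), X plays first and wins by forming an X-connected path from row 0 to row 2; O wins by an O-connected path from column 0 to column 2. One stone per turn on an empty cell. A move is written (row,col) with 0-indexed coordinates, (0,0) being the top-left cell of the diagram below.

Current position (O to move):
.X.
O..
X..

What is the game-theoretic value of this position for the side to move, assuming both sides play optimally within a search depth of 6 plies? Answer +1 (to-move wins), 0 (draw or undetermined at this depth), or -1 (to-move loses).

value(.X./O../X.., O) = +1

ply 1, O at .X./O../X.. | (0,0)=-1→OX./O../X..; (0,2)=-1→.XO/O../X..; (1,1)=+1→.X./OO./X..*; (1,2)=-1→.X./O.O/X..; (2,1)=-1→.X./O../XO.; (2,2)=-1→.X./O../X.O
ply 2, X at .X./OO./X.. | (0,0)=-1→XX./OO./X..*; (0,2)=-1→.XX/OO./X..; (1,2)=-1→.X./OOX/X..; (2,1)=-1→.X./OO./XX.; (2,2)=-1→.X./OO./X.X
ply 3, O at XX./OO./X.. | (0,2)=+1→XXO/OO./X..*; (1,2)=+1→XX./OOO/X..; (2,1)=+1→XX./OO./XO.; (2,2)=+1→XX./OO./X.O
ply 4: XXO/OO./X.. is terminal -1 (X); from .X./O../X.. depth 6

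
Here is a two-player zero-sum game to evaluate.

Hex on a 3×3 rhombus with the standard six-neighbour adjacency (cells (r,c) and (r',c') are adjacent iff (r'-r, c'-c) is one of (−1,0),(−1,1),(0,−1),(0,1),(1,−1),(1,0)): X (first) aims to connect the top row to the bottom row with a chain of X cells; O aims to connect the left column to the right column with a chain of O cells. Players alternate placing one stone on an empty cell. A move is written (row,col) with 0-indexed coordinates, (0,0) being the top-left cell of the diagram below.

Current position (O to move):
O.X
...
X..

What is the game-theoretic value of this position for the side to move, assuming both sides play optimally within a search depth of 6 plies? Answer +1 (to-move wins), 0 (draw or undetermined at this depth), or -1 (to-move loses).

value(O.X/.../X.., O) = -1

ply 1, O at O.X/.../X.. | (0,1)=-1→OOX/.../X..*; (1,0)=-1→O.X/O../X..; (1,1)=-1→O.X/.O./X..; (1,2)=-1→O.X/..O/X..; (2,1)=-1→O.X/.../XO.; (2,2)=-1→O.X/.../X.O
ply 2, X at OOX/.../X.. | (1,0)=+1→OOX/X../X..*; (1,1)=+1→OOX/.X./X..; (1,2)=+1→OOX/..X/X..; (2,1)=+1→OOX/.../XX.; (2,2)=+1→OOX/.../X.X
ply 3, O at OOX/X../X.. | (1,1)=-1→OOX/XO./X..*; (1,2)=-1→OOX/X.O/X..; (2,1)=-1→OOX/X../XO.; (2,2)=-1→OOX/X../X.O
ply 4, X at OOX/XO./X.. | (1,2)=+1→OOX/XOX/X..*; (2,1)=-1→OOX/XO./XX.; (2,2)=-1→OOX/XO./X.X
ply 5, O at OOX/XOX/X.. | (2,1)=-1→OOX/XOX/XO.*; (2,2)=-1→OOX/XOX/X.O
ply 6, X at OOX/XOX/XO. | (2,2)=+1→OOX/XOX/XOX*
ply 7: OOX/XOX/XOX is terminal -1 (O); from O.X/.../X.. depth 6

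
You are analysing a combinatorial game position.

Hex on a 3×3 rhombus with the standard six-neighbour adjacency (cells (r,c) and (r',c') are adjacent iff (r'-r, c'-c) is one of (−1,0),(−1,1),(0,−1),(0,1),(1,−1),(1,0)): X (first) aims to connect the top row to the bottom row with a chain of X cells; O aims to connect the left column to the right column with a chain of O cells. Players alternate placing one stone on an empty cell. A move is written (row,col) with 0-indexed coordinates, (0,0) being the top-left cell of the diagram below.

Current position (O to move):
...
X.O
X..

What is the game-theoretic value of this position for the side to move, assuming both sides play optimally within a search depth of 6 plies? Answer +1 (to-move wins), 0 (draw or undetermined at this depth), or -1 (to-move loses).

ply 1, O at .../X.O/X.. | (0,0)=-1→O../X.O/X..*; (0,1)=-1→.O./X.O/X..; (0,2)=-1→..O/X.O/X..; (1,1)=-1→.../XOO/X..; (2,1)=-1→.../X.O/XO.; (2,2)=-1→.../X.O/X.O
ply 2, X at O../X.O/X.. | (0,1)=+1→OX./X.O/X..*; (0,2)=+1→O.X/X.O/X..; (1,1)=+1→O../XXO/X..; (2,1)=-1→O../X.O/XX.; (2,2)=-1→O../X.O/X.X
ply 3: OX./X.O/X.. is terminal -1 (O); from .../X.O/X.. depth 6

value(.../X.O/X.., O) = -1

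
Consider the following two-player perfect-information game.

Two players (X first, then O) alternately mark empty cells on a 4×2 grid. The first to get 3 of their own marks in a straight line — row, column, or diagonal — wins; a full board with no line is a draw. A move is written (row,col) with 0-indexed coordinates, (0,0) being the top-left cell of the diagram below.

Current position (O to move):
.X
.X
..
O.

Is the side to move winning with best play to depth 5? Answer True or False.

p1 O@[.X/.X/../O.]: (0,0)[OX/.X/../O.]-1 (1,0)[.X/OX/../O.]-1 (2,0)[.X/.X/O./O.]-1 (2,1)[.X/.X/.O/O.]+0* (3,1)[.X/.X/../OO]-1
p2 X@[.X/.X/.O/O.]: (0,0)[XX/.X/.O/O.]+0* (1,0)[.X/XX/.O/O.]+0 (2,0)[.X/.X/XO/O.]+0 (3,1)[.X/.X/.O/OX]+0
p3 O@[XX/.X/.O/O.]: (1,0)[XX/OX/.O/O.]+0* (2,0)[XX/.X/OO/O.]+0 (3,1)[XX/.X/.O/OO]+0
p4 X@[XX/OX/.O/O.]: (2,0)[XX/OX/XO/O.]+0* (3,1)[XX/OX/.O/OX]-1
p5 O@[XX/OX/XO/O.]: (3,1)[XX/OX/XO/OO]+0*
p6 X@[XX/OX/XO/OO] terminal +0; root [.X/.X/../O.] d5

O winning at [.X/.X/../O.]: False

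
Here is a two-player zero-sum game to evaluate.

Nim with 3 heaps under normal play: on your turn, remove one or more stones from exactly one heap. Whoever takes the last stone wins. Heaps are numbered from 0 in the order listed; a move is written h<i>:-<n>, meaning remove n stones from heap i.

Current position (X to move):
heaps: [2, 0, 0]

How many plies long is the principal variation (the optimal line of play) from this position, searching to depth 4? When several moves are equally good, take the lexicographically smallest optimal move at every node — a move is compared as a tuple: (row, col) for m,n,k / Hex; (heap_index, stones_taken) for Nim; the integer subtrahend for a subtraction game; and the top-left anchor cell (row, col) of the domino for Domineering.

ply 1, X at (2,0,0) | h0:-1=-1→(1,0,0); h0:-2=+1→(0,0,0)*
ply 2: (0,0,0) is terminal -1 (O); from (2,0,0) depth 4

PV length from [(2,0,0)]: 1 ply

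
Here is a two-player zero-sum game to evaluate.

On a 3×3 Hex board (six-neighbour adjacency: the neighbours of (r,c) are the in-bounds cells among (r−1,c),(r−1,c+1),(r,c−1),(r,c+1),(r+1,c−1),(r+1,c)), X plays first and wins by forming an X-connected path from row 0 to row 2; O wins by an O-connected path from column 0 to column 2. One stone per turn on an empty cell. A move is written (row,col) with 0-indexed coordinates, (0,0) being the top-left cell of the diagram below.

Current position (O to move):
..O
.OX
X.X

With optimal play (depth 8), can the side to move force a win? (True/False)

p1 O@[..O/.OX/X.X]: (0,0)[O.O/.OX/X.X]+1* (0,1)[.OO/.OX/X.X]+1 (1,0)[..O/OOX/X.X]+1 (2,1)[..O/.OX/XOX]-1
p2 X@[O.O/.OX/X.X]: (0,1)[OXO/.OX/X.X]-1* (1,0)[O.O/XOX/X.X]-1 (2,1)[O.O/.OX/XXX]-1
p3 O@[OXO/.OX/X.X]: (1,0)[OXO/OOX/X.X]+1* (2,1)[OXO/.OX/XOX]-1
p4 X@[OXO/OOX/X.X] terminal -1; root [..O/.OX/X.X] d8

O winning at [..O/.OX/X.X]: True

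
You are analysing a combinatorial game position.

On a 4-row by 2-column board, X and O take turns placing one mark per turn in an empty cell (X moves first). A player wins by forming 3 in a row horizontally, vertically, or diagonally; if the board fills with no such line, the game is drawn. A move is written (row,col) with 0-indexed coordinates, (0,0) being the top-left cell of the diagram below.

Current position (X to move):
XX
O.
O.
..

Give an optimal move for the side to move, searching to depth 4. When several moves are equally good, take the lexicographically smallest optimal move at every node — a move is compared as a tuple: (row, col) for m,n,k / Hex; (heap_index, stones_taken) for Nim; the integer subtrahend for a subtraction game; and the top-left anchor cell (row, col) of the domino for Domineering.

X's best at [XX/O./O./..]: (3,0)

[XX/O./O./..] X move#1: (1,1):-1/XX/OX/O./.., (2,1):-1/XX/O./OX/.., (3,0):+0/XX/O./O./X.*, (3,1):-1/XX/O./O./.X
[XX/O./O./X.] O move#2: (1,1):+0/XX/OO/O./X.*, (2,1):+0/XX/O./OO/X., (3,1):+0/XX/O./O./XO
[XX/OO/O./X.] X move#3: (2,1):+0/XX/OO/OX/X.*, (3,1):+0/XX/OO/O./XX
[XX/OO/OX/X.] O move#4: (3,1):+0/XX/OO/OX/XO*
[XX/OO/OX/XO] end (terminal +0, X#5); searched XX/O./O./.. to 4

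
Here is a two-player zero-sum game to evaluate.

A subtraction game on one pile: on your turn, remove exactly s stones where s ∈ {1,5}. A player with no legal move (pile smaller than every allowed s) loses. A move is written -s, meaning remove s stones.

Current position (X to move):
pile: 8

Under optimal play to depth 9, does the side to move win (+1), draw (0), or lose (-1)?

value(8, X) = -1

p1 X@[8]: -1[7]-1* -5[3]-1
p2 O@[7]: -1[6]+1* -5[2]+1
p3 X@[6]: -1[5]-1* -5[1]-1
p4 O@[5]: -1[4]+1* -5[0]+1
p5 X@[4]: -1[3]-1*
p6 O@[3]: -1[2]+1*
p7 X@[2]: -1[1]-1*
p8 O@[1]: -1[0]+1*
p9 X@[0] terminal -1; root [8] d9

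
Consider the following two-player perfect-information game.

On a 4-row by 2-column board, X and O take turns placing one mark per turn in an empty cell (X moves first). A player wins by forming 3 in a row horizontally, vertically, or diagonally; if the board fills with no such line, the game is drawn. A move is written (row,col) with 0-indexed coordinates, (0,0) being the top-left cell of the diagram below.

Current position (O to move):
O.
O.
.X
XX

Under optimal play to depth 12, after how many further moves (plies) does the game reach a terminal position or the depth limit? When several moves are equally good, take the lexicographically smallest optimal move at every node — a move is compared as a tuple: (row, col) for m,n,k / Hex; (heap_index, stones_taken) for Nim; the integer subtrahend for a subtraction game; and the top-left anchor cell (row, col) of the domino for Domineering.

[O./O./.X/XX] O move#1: (0,1):-1/OO/O./.X/XX, (1,1):+0/O./OO/.X/XX, (2,0):+1/O./O./OX/XX*
[O./O./OX/XX] end (terminal -1, X#2); searched O./O./.X/XX to 12

PV length from [O./O./.X/XX]: 1 ply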